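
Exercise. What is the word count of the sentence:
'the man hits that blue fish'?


Split into words: the | man | hits | that | blue | fish = 6 words.

6


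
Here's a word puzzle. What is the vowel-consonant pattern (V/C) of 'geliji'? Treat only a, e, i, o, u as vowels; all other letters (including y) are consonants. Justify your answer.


Letter mapping: g = C, e = V, l = C, i = V, j = C, i = V.

CVCVCV


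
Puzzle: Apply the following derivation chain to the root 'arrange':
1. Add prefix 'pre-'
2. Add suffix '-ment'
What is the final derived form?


Step 1: Add prefix 'pre-' to 'arrange' = 'prearrange'
Step 2: Add suffix '-ment' to 'prearrange' = 'prearrangement'

prearrangement


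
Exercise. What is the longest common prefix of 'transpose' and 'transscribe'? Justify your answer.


Compare from the start: 5 characters match: 'trans'. Mismatch at position 6: 'p' vs 's'.

trans


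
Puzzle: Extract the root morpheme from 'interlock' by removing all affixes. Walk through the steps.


Remove prefix 'inter' from 'interlock' to get root 'lock'.

lock


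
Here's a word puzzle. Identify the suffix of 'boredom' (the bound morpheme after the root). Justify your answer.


The word 'boredom' = 'bore' (root) + '-dom' (suffix). The suffix is '-dom'.

dom


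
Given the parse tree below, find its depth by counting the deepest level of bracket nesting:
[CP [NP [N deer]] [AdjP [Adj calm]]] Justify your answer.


Count bracket nesting levels:
'[' at pos 0: depth = 1
'[' at pos 4: depth = 2
'[' at pos 8: depth = 3
'[' at pos 18: depth = 2
'[' at pos 24: depth = 3
Maximum depth reached: 3

3


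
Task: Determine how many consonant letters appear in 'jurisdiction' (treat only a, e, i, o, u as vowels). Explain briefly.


Consonants in 'jurisdiction': j, r, s, d, c, t, n = 7 consonants.

7


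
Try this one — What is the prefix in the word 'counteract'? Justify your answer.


The word 'counteract' = 'counter' (prefix) + 'act' (root). The prefix is 'counter'.

counter


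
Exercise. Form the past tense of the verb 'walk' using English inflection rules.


Apply rule: Add -ed. 'walk' becomes 'walked'.

walked


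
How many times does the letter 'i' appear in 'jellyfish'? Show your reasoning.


Letter 'i' in 'jellyfish': found at position(s) 7 = 1 occurrence(s).

1


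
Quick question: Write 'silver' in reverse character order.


Reverse 'silver' character by character: 'revlis'.

revlis


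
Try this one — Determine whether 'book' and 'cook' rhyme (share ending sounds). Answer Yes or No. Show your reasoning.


Rime (stressed vowel + following sounds) of 'book': -ook = /ʊk/
Rime of 'cook': -ook = /ʊk/
/ʊk/ and /ʊk/ are the same ending sound, so the words rhyme.

Yes


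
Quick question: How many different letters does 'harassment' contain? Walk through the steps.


Unique letters in 'harassment': {a, e, h, m, n, r, s, t} = 8 distinct letters.

8


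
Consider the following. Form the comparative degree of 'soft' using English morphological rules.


Apply comparative formation (add -er): 'soft' -> 'softer'.

softer


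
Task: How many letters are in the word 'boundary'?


Spell out 'boundary' and number each letter: b(1), o(2), u(3), n(4), d(5), a(6), r(7), y(8). Total: 8 letters.

8


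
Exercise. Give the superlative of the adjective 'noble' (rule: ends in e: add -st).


Apply superlative formation (ends in e: add -st): 'noble' -> 'noblest'.

noblest


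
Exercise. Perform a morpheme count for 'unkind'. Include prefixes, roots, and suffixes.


Decomposition: un- (prefix) + kind (root) = 2 morpheme(s)

2 morphemes


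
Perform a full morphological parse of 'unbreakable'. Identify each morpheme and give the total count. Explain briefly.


Step 1: Identify prefix: 'un' (meaning: not/reverse)
Step 2: Identify root: 'break'
Step 3: Identify suffix(es): 'able'
Decomposition: un- (prefix: not/reverse) + break (root) + -able (suffix: capable of)
Total morphemes: 3

3 morphemes (un- (prefix: not/reverse) + break (root) + -able (suffix: capable of))


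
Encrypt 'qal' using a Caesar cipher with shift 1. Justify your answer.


Shift each letter by 1: q -> r, a -> b, l -> m. Result: 'rbm'.

rbm


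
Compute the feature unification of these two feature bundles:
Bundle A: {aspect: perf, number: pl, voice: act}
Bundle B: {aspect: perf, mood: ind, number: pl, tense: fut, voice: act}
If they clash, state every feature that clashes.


Compare features:
aspect: A=perf vs B=perf -> unified: perf
mood: A=_ vs B=ind -> unified: ind
number: A=pl vs B=pl -> unified: pl
tense: A=_ vs B=fut -> unified: fut
voice: A=act vs B=act -> unified: act
No clashes found.

Unified: {aspect: perf, mood: ind, number: pl, tense: fut, voice: act}


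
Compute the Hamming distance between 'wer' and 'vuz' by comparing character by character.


Alignment:
Position 1: 'w' vs 'v' = DIFFER
Position 2: 'e' vs 'u' = DIFFER
Position 3: 'r' vs 'z' = DIFFER
Total differences: 3

3


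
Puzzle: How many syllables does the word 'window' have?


Break 'window' into syllables: win-dow -> win | dow = 2 syllables

2 syllables


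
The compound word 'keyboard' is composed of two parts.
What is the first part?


Split 'keyboard' into 'key' + 'board'. The first part is 'key'.

key


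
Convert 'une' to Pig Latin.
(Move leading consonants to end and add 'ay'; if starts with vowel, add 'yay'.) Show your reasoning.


'une' starts with a vowel, so add 'yay': 'uneyay'.

uneyay


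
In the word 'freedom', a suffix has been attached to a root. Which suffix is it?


The word 'freedom' = 'free' (root) + '-dom' (suffix). The suffix is '-dom'.

dom


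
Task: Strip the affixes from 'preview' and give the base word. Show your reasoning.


Remove prefix 'pre' from 'preview' to get root 'view'.

view


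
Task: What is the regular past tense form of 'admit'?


Apply rule: Double final consonant and add -ed. 'admit' becomes 'admitted'.

admitted


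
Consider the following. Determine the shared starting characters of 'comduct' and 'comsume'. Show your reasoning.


Compare from the start: 3 characters match: 'com'. Mismatch at position 4: 'd' vs 's'.

com


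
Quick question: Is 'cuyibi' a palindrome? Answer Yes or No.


Forward: 'cuyibi'
Reversed: 'ibiyuc'
They differ.

No


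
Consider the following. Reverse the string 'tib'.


Reverse 'tib' character by character: 'bit'.

bit


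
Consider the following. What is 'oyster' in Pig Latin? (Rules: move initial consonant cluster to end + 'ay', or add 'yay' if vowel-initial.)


'oyster' starts with a vowel, so add 'yay': 'oysteryay'.

oysteryay


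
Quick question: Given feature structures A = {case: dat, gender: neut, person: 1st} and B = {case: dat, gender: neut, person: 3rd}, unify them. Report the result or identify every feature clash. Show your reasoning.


Compare features:
case: A=dat vs B=dat -> unified: dat
gender: A=neut vs B=neut -> unified: neut
person: A=1st vs B=3rd -> CLASH
Clash detected on feature 'person' (1st vs 3rd); unification fails.

CLASH on 'person' (1st vs 3rd)


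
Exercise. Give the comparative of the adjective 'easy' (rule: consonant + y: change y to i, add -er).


Apply comparative formation (consonant + y: change y to i, add -er): 'easy' -> 'easier'.

easier


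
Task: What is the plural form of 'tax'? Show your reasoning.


Apply rule: Add -es (sibilant/fricative ending). 'tax' becomes 'taxes'.

taxes


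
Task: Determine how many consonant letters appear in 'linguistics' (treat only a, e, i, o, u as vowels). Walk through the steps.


Consonants in 'linguistics': l, n, g, s, t, c, s = 7 consonants.

7


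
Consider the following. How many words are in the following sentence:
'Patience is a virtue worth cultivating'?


Split into words: Patience | is | a | virtue | worth | cultivating = 6 words.

6


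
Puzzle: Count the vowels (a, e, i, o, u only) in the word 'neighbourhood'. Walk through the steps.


Vowels in 'neighbourhood': e, i, o, u, o, o = 6 vowels.

6


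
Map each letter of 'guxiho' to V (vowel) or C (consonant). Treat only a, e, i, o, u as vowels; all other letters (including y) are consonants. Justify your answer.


Letter mapping: g = C, u = V, x = C, i = V, h = C, o = V.

CVCVCV


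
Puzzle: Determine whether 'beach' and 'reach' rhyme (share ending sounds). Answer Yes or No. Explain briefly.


Rime (stressed vowel + following sounds) of 'beach': -each = /iːtʃ/
Rime of 'reach': -each = /iːtʃ/
/iːtʃ/ and /iːtʃ/ are the same ending sound, so the words rhyme.

Yes


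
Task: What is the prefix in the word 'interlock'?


The word 'interlock' = 'inter' (prefix) + 'lock' (root). The prefix is 'inter'.

inter


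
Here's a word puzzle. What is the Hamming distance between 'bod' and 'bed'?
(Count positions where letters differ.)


Alignment:
Position 1: 'b' vs 'b' = match
Position 2: 'o' vs 'e' = DIFFER
Position 3: 'd' vs 'd' = match
Total differences: 1

1


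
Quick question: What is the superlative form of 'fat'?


Apply superlative formation (double final consonant, add -est): 'fat' -> 'fattest'.

fattest


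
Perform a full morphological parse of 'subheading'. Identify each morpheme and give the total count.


Step 1: Identify prefix: 'sub' (meaning: below)
Step 2: Identify root: 'head'
Step 3: Identify suffix(es): 'ing'
Decomposition: sub- (prefix: below) + head (root) + -ing (suffix: ongoing/result)
Total morphemes: 3

3 morphemes (sub- (prefix: below) + head (root) + -ing (suffix: ongoing/result))


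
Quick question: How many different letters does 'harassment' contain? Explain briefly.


Unique letters in 'harassment': {a, e, h, m, n, r, s, t} = 8 distinct letters.

8


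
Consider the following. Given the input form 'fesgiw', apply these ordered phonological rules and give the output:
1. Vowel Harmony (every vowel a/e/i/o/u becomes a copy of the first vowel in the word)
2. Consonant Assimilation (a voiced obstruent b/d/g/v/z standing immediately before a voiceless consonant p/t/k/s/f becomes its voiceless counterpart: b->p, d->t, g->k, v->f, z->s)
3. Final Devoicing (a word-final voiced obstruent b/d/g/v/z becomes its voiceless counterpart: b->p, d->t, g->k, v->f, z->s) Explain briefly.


Starting form: 'fesgiw'
Rule 1: Vowel Harmony: all vowels become 'e' (matching first vowel). 'fesgiw' -> 'fesgew'
Rule 2: Consonant Assimilation: no voiced obstruent (b/d/g/v/z) stands immediately before a voiceless consonant (p/t/k/s/f). No change.
Rule 3: Final Devoicing: final consonant 'w' is not one of the voiced obstruents b/d/g/v/z. No change.
Final form: 'fesgew'

fesgew


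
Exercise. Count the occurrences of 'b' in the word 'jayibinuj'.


Letter 'b' in 'jayibinuj': found at position(s) 5 = 1 occurrence(s).

1


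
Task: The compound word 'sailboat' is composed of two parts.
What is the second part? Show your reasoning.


Split 'sailboat' into 'sail' + 'boat'. The second part is 'boat'.

boat


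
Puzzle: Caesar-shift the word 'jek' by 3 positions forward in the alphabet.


Shift each letter by 3: j -> m, e -> h, k -> n. Result: 'mhn'.

mhn


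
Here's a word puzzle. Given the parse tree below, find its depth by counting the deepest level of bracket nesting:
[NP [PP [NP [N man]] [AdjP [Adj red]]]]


Count bracket nesting levels:
'[' at pos 0: depth = 1
'[' at pos 4: depth = 2
'[' at pos 8: depth = 3
'[' at pos 12: depth = 4
'[' at pos 21: depth = 3
'[' at pos 27: depth = 4
Maximum depth reached: 4

4


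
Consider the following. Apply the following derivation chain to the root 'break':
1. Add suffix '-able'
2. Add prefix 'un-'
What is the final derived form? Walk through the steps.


Step 1: Add suffix '-able' to 'break' = 'breakable'
Step 2: Add prefix 'un-' to 'breakable' = 'unbreakable'

unbreakable


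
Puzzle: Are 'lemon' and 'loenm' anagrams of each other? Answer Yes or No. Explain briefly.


Sorted letters of 'lemon': 'elmno'
Sorted letters of 'loenm': 'elmno'
They match.

Yes


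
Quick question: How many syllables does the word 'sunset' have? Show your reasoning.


Break 'sunset' into syllables: sun-set -> sun | set = 2 syllables

2 syllables


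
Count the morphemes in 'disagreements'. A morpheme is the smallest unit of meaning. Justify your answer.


Decomposition: dis- (prefix) + agree (root) + -ment (suffix) + -s (plural) = 4 morpheme(s)

4 morphemes


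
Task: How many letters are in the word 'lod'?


Spell out 'lod' and number each letter: l(1), o(2), d(3). Total: 3 letters.

3


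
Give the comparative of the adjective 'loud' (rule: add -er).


Apply comparative formation (add -er): 'loud' -> 'louder'.

louder


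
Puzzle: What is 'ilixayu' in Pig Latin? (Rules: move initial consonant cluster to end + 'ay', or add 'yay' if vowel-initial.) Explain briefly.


'ilixayu' starts with a vowel, so add 'yay': 'ilixayuyay'.

ilixayuyay


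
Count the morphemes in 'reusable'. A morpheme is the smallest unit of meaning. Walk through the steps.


Decomposition: re- (prefix) + use (root) + -able (suffix) = 3 morpheme(s)

3 morphemes


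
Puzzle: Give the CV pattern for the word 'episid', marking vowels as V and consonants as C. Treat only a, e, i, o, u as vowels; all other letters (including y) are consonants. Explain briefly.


Letter mapping: e = V, p = C, i = V, s = C, i = V, d = C.

VCVCVC


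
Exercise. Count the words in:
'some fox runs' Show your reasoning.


Split into words: some | fox | runs = 3 words.

3


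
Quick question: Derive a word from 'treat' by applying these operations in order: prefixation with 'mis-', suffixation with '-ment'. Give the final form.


Step 1: Add prefix 'mis-' to 'treat' = 'mistreat'
Step 2: Add suffix '-ment' to 'mistreat' = 'mistreatment'

mistreatment


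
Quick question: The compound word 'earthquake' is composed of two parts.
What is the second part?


Split 'earthquake' into 'earth' + 'quake'. The second part is 'quake'.

quake


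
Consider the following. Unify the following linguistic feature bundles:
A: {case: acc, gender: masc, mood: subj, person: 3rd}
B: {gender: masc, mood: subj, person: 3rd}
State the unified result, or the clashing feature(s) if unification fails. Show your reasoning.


Compare features:
case: A=acc vs B=_ -> unified: acc
gender: A=masc vs B=masc -> unified: masc
mood: A=subj vs B=subj -> unified: subj
person: A=3rd vs B=3rd -> unified: 3rd
No clashes found.

Unified: {case: acc, gender: masc, mood: subj, person: 3rd}


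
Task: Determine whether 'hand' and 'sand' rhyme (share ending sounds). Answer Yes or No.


Rime (stressed vowel + following sounds) of 'hand': -and = /ænd/
Rime of 'sand': -and = /ænd/
/ænd/ and /ænd/ are the same ending sound, so the words rhyme.

Yes


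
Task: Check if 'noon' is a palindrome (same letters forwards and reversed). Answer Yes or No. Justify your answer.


Forward: 'noon'
Reversed: 'noon'
They are identical.

Yes


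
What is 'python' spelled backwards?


Reverse 'python' character by character: 'nohtyp'.

nohtyp


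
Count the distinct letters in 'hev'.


Unique letters in 'hev': {e, h, v} = 3 distinct letters.

3


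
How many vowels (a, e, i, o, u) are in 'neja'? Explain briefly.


Vowels in 'neja': e, a = 2 vowels.

2


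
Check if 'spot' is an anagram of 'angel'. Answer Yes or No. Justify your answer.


Sorted letters of 'spot': 'opst'
Sorted letters of 'angel': 'aegln'
They do not match.

No


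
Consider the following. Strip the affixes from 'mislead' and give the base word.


Remove prefix 'mis' from 'mislead' to get root 'lead'.

lead


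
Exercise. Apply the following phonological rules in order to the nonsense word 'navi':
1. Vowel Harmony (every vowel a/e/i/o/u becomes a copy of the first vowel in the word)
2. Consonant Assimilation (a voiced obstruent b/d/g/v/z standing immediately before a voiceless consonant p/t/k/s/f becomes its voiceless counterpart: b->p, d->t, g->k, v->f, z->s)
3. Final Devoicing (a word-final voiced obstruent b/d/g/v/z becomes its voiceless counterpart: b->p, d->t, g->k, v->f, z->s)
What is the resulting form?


Starting form: 'navi'
Rule 1: Vowel Harmony: all vowels become 'a' (matching first vowel). 'navi' -> 'nava'
Rule 2: Consonant Assimilation: no voiced obstruent (b/d/g/v/z) stands immediately before a voiceless consonant (p/t/k/s/f). No change.
Rule 3: Final Devoicing: the word ends in the vowel 'a', not a consonant. No change.
Final form: 'nava'

nava


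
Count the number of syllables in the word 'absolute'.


Break 'absolute' into syllables: ab-so-lute -> ab | so | lute = 3 syllables

3 syllables


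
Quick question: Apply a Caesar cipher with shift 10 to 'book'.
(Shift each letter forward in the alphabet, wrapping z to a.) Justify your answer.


Shift each letter by 10: b -> l, o -> y, o -> y, k -> u. Result: 'lyyu'.

lyyu


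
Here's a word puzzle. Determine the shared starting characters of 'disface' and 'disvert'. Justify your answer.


Compare from the start: 3 characters match: 'dis'. Mismatch at position 4: 'f' vs 'v'.

dis


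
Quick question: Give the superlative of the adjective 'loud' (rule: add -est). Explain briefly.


Apply superlative formation (add -est): 'loud' -> 'loudest'.

loudest


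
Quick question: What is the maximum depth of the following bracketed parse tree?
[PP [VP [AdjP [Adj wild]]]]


Count bracket nesting levels:
'[' at pos 0: depth = 1
'[' at pos 4: depth = 2
'[' at pos 8: depth = 3
'[' at pos 14: depth = 4
Maximum depth reached: 4

4


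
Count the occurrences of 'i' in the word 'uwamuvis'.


Letter 'i' in 'uwamuvis': found at position(s) 7 = 1 occurrence(s).

1


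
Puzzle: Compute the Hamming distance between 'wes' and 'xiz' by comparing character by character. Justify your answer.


Alignment:
Position 1: 'w' vs 'x' = DIFFER
Position 2: 'e' vs 'i' = DIFFER
Position 3: 's' vs 'z' = DIFFER
Total differences: 3

3


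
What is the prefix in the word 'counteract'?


The word 'counteract' = 'counter' (prefix) + 'act' (root). The prefix is 'counter'.

counter


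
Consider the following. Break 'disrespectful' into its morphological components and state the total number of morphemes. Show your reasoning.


Step 1: Identify prefix: 'dis' (meaning: not/apart)
Step 2: Identify root: 'respect'
Step 3: Identify suffix(es): 'ful'
Decomposition: dis- (prefix: not/apart) + respect (root) + -ful (suffix: full of)
Total morphemes: 3

3 morphemes (dis- (prefix: not/apart) + respect (root) + -ful (suffix: full of))


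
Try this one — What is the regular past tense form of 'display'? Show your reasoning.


Apply rule: Add -ed. 'display' becomes 'displayed'.

displayed


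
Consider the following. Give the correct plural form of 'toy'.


Apply rule: Add -s. 'toy' becomes 'toys'.

toys


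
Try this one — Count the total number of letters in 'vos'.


Spell out 'vos' and number each letter: v(1), o(2), s(3). Total: 3 letters.

3


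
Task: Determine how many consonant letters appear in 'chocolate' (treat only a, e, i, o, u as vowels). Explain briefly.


Consonants in 'chocolate': c, h, c, l, t = 5 consonants.

5


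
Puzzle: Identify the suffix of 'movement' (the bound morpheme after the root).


The word 'movement' = 'move' (root) + '-ment' (suffix). The suffix is '-ment'.

ment


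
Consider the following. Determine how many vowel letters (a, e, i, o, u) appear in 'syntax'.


Vowels in 'syntax': a = 1 vowels.

1


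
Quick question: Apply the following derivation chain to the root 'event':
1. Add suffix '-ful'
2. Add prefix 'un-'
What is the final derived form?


Step 1: Add suffix '-ful' to 'event' = 'eventful'
Step 2: Add prefix 'un-' to 'eventful' = 'uneventful'

uneventful


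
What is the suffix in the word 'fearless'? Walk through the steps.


The word 'fearless' = 'fear' (root) + '-less' (suffix). The suffix is '-less'.

less


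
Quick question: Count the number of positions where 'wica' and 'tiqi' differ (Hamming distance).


Alignment:
Position 1: 'w' vs 't' = DIFFER
Position 2: 'i' vs 'i' = match
Position 3: 'c' vs 'q' = DIFFER
Position 4: 'a' vs 'i' = DIFFER
Total differences: 3

3


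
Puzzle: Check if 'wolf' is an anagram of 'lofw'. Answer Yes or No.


Sorted letters of 'wolf': 'flow'
Sorted letters of 'lofw': 'flow'
They match.

Yes


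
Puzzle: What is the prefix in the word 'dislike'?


The word 'dislike' = 'dis' (prefix) + 'like' (root). The prefix is 'dis'.

dis


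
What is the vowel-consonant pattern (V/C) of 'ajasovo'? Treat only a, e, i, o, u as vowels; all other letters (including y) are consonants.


Letter mapping: a = V, j = C, a = V, s = C, o = V, v = C, o = V.

VCVCVCV


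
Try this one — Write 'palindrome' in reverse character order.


Reverse 'palindrome' character by character: 'emordnilap'.

emordnilap


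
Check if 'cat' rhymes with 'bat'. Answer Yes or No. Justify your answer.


Rime (stressed vowel + following sounds) of 'cat': -at = /æt/
Rime of 'bat': -at = /æt/
/æt/ and /æt/ are the same ending sound, so the words rhyme.

Yes


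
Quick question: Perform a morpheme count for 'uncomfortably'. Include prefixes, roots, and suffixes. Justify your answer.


Decomposition: un- (prefix) + comfort (root) + -able (suffix) + -ly (suffix) = 4 morpheme(s)

4 morphemes


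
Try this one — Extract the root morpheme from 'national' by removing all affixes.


Remove suffix '-al' from 'national' to get root 'nation'.

nation


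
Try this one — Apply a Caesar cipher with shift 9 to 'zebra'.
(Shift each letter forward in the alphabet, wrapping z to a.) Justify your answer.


Shift each letter by 9: z -> i, e -> n, b -> k, r -> a, a -> j. Result: 'inkaj'.

inkaj


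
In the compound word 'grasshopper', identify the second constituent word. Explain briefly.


Split 'grasshopper' into 'grass' + 'hopper'. The second part is 'hopper'.

hopper


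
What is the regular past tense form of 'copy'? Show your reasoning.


Apply rule: Change -y to -ied. 'copy' becomes 'copied'.

copied


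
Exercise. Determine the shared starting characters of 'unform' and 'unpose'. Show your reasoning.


Compare from the start: 2 characters match: 'un'. Mismatch at position 3: 'f' vs 'p'.

un


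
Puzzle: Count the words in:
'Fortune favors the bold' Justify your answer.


Split into words: Fortune | favors | the | bold = 4 words.

4


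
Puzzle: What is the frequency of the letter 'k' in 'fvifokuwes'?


Letter 'k' in 'fvifokuwes': found at position(s) 6 = 1 occurrence(s).

1


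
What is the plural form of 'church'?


Apply rule: Add -es (sibilant/fricative ending). 'church' becomes 'churches'.

churches


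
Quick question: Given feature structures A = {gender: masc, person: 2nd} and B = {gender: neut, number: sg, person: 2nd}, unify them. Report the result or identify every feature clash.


Compare features:
gender: A=masc vs B=neut -> CLASH
number: A=_ vs B=sg -> unified: sg
person: A=2nd vs B=2nd -> unified: 2nd
Clash detected on feature 'gender' (masc vs neut); unification fails.

CLASH on 'gender' (masc vs neut)


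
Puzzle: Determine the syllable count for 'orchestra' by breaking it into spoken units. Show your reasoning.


Break 'orchestra' into syllables: or-ches-tra -> or | ches | tra = 3 syllables

3 syllables


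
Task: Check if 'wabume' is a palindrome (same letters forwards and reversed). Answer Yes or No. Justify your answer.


Forward: 'wabume'
Reversed: 'emubaw'
They differ.

No


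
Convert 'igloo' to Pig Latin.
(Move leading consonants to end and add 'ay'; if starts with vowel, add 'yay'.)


'igloo' starts with a vowel, so add 'yay': 'iglooyay'.

iglooyay


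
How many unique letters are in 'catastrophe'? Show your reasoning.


Unique letters in 'catastrophe': {a, c, e, h, o, p, r, s, t} = 9 distinct letters.

9


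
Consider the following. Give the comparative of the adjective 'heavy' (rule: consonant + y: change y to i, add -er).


Apply comparative formation (consonant + y: change y to i, add -er): 'heavy' -> 'heavier'.

heavier


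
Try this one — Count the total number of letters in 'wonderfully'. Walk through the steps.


Spell out 'wonderfully' and number each letter: w(1), o(2), n(3), d(4), e(5), r(6), f(7), u(8), l(9), l(10), y(11). Total: 11 letters.

11


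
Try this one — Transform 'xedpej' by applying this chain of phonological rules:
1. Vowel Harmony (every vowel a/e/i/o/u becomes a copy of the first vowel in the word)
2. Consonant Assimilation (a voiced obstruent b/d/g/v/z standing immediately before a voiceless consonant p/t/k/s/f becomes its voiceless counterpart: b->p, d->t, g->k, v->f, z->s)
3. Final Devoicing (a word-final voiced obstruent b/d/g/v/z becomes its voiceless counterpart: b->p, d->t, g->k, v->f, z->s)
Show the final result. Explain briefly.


Starting form: 'xedpej'
Rule 1: Vowel Harmony: all vowels already match. No change.
Rule 2: Consonant Assimilation: voiced obstruent before voiceless consonant becomes voiceless ('dp' -> 'tp'). 'xedpej' -> 'xetpej'
Rule 3: Final Devoicing: final consonant 'j' is not one of the voiced obstruents b/d/g/v/z. No change.
Final form: 'xetpej'

xetpej


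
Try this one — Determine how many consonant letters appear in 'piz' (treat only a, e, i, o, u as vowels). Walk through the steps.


Consonants in 'piz': p, z = 2 consonants.

2


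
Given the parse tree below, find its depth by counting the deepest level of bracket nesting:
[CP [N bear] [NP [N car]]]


Count bracket nesting levels:
'[' at pos 0: depth = 1
'[' at pos 4: depth = 2
'[' at pos 13: depth = 2
'[' at pos 17: depth = 3
Maximum depth reached: 3

3


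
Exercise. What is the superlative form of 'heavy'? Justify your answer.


Apply superlative formation (consonant + y: change y to i, add -est): 'heavy' -> 'heaviest'.

heaviest


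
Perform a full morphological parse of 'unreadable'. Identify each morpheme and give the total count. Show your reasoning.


Step 1: Identify prefix: 'un' (meaning: not/reverse)
Step 2: Identify root: 'read'
Step 3: Identify suffix(es): 'able'
Decomposition: un- (prefix: not/reverse) + read (root) + -able (suffix: capable of)
Total morphemes: 3

3 morphemes (un- (prefix: not/reverse) + read (root) + -able (suffix: capable of))


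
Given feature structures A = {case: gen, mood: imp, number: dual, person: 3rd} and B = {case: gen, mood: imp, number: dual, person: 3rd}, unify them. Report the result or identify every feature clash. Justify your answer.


Compare features:
case: A=gen vs B=gen -> unified: gen
mood: A=imp vs B=imp -> unified: imp
number: A=dual vs B=dual -> unified: dual
person: A=3rd vs B=3rd -> unified: 3rd
No clashes found.

Unified: {case: gen, mood: imp, number: dual, person: 3rd}


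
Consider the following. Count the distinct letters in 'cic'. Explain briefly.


Unique letters in 'cic': {c, i} = 2 distinct letters.

2


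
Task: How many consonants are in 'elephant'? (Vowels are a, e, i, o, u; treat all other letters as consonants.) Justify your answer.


Consonants in 'elephant': l, p, h, n, t = 5 consonants.

5


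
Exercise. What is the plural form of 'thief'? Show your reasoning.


Apply rule: Change -f to -ves. 'thief' becomes 'thieves'.

thieves


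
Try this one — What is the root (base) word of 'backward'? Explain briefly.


Remove suffix '-ward' from 'backward' to get root 'back'.

back


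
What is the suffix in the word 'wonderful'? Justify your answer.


The word 'wonderful' = 'wonder' (root) + '-ful' (suffix). The suffix is '-ful'.

ful


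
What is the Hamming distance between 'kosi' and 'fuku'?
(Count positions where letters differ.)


Alignment:
Position 1: 'k' vs 'f' = DIFFER
Position 2: 'o' vs 'u' = DIFFER
Position 3: 's' vs 'k' = DIFFER
Position 4: 'i' vs 'u' = DIFFER
Total differences: 4

4


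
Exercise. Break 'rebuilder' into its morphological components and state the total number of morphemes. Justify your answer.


Step 1: Identify prefix: 're' (meaning: again)
Step 2: Identify root: 'build'
Step 3: Identify suffix(es): 'er'
Decomposition: re- (prefix: again) + build (root) + -er (suffix: one who)
Total morphemes: 3

3 morphemes (re- (prefix: again) + build (root) + -er (suffix: one who))


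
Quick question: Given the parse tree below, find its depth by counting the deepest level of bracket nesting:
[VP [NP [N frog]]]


Count bracket nesting levels:
'[' at pos 0: depth = 1
'[' at pos 4: depth = 2
'[' at pos 8: depth = 3
Maximum depth reached: 3

3


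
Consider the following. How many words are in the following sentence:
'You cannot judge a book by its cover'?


Split into words: You | cannot | judge | a | book | by | its | cover = 8 words.

8


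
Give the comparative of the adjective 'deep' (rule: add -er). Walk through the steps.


Apply comparative formation (add -er): 'deep' -> 'deeper'.

deeper


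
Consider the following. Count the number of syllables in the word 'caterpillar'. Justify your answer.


Break 'caterpillar' into syllables: cat-er-pil-lar -> cat | er | pil | lar = 4 syllables

4 syllables


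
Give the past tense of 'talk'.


Apply rule: Add -ed. 'talk' becomes 'talked'.

talked


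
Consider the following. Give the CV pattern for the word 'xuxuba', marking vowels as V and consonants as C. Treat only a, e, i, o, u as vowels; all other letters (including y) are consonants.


Letter mapping: x = C, u = V, x = C, u = V, b = C, a = V.

CVCVCV


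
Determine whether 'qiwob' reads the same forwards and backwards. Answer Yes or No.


Forward: 'qiwob'
Reversed: 'bowiq'
They differ.

No


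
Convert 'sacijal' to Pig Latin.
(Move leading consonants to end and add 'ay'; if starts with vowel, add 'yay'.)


'sacijal': move consonant cluster 's' to end and add 'ay': 'acijalsay'.

acijalsay


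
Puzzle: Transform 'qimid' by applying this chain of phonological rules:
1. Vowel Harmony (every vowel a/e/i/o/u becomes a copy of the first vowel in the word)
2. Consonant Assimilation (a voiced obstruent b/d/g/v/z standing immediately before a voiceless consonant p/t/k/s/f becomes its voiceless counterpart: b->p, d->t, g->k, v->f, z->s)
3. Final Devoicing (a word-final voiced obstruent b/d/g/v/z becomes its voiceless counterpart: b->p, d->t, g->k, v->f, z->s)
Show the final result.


Starting form: 'qimid'
Rule 1: Vowel Harmony: all vowels already match. No change.
Rule 2: Consonant Assimilation: no voiced obstruent (b/d/g/v/z) stands immediately before a voiceless consonant (p/t/k/s/f). No change.
Rule 3: Final Devoicing: word-final voiced obstruent 'd' becomes voiceless 't'. 'qimid' -> 'qimit'
Final form: 'qimit'

qimit


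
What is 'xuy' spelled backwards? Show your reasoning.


Reverse 'xuy' character by character: 'yux'.

yux


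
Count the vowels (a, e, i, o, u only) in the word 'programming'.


Vowels in 'programming': o, a, i = 3 vowels.

3


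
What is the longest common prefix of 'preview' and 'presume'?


Compare from the start: 3 characters match: 'pre'. Mismatch at position 4: 'v' vs 's'.

pre


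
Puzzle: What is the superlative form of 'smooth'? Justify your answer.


Apply superlative formation (add -est): 'smooth' -> 'smoothest'.

smoothest


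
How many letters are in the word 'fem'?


Spell out 'fem' and number each letter: f(1), e(2), m(3). Total: 3 letters.

3


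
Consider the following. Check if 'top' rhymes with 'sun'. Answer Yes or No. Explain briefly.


Rime (stressed vowel + following sounds) of 'top': -op = /ɒp/
Rime of 'sun': -un = /ʌn/
/ɒp/ and /ʌn/ are different ending sounds, so the words do not rhyme.

No


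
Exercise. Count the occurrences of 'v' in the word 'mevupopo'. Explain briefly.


Letter 'v' in 'mevupopo': found at position(s) 3 = 1 occurrence(s).

1


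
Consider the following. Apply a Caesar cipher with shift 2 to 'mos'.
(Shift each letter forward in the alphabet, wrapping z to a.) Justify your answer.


Shift each letter by 2: m -> o, o -> q, s -> u. Result: 'oqu'.

oqu


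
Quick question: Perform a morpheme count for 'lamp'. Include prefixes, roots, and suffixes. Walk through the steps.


Decomposition: lamp (free morpheme) = 1 morpheme(s)

1 morphemes


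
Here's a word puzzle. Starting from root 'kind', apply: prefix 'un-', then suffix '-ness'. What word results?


Step 1: Add prefix 'un-' to 'kind' = 'unkind'
Step 2: Add suffix '-ness' to 'unkind' = 'unkindness'

unkindness


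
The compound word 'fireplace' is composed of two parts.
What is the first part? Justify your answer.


Split 'fireplace' into 'fire' + 'place'. The first part is 'fire'.

fire


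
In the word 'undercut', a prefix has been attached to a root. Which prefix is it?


The word 'undercut' = 'under' (prefix) + 'cut' (root). The prefix is 'under'.

under


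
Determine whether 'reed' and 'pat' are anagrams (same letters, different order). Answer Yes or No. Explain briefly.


Sorted letters of 'reed': 'deer'
Sorted letters of 'pat': 'apt'
They do not match.

No


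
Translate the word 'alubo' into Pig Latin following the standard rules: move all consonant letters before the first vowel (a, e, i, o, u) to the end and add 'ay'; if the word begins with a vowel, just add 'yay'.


'alubo' starts with a vowel, so add 'yay': 'aluboyay'.

aluboyay


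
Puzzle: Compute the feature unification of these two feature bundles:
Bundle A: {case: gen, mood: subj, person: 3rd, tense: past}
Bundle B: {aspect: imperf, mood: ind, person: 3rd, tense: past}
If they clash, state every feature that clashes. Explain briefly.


Compare features:
aspect: A=_ vs B=imperf -> unified: imperf
case: A=gen vs B=_ -> unified: gen
mood: A=subj vs B=ind -> CLASH
person: A=3rd vs B=3rd -> unified: 3rd
tense: A=past vs B=past -> unified: past
Clash detected on feature 'mood' (subj vs ind); unification fails.

CLASH on 'mood' (subj vs ind)


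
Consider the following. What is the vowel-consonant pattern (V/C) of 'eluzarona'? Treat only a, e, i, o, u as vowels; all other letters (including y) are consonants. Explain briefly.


Letter mapping: e = V, l = C, u = V, z = C, a = V, r = C, o = V, n = C, a = V.

VCVCVCVCV


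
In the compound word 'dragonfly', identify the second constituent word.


Split 'dragonfly' into 'dragon' + 'fly'. The second part is 'fly'.

fly


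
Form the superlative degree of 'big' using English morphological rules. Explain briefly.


Apply superlative formation (double final consonant, add -est): 'big' -> 'biggest'.

biggest


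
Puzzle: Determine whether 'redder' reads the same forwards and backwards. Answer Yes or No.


Forward: 'redder'
Reversed: 'redder'
They are identical.

Yes


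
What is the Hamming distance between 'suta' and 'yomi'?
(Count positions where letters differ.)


Alignment:
Position 1: 's' vs 'y' = DIFFER
Position 2: 'u' vs 'o' = DIFFER
Position 3: 't' vs 'm' = DIFFER
Position 4: 'a' vs 'i' = DIFFER
Total differences: 4

4


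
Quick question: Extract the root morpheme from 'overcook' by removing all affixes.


Remove prefix 'over' from 'overcook' to get root 'cook'.

cook


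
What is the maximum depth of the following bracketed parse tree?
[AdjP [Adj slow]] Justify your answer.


Count bracket nesting levels:
'[' at pos 0: depth = 1
'[' at pos 6: depth = 2
Maximum depth reached: 2

2


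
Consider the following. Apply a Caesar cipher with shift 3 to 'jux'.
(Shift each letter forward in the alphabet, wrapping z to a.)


Shift each letter by 3: j -> m, u -> x, x -> a. Result: 'mxa'.

mxa


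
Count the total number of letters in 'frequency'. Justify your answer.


Spell out 'frequency' and number each letter: f(1), r(2), e(3), q(4), u(5), e(6), n(7), c(8), y(9). Total: 9 letters.

9


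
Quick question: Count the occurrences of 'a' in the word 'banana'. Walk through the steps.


Letter 'a' in 'banana': found at position(s) 2, 4, 6 = 3 occurrence(s).

3


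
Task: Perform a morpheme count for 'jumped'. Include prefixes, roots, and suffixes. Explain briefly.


Decomposition: jump (root) + -ed (suffix) = 2 morpheme(s)

2 morphemes


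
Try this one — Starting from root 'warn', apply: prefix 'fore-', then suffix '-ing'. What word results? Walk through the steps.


Step 1: Add prefix 'fore-' to 'warn' = 'forewarn'
Step 2: Add suffix '-ing' to 'forewarn' = 'forewarning'

forewarning


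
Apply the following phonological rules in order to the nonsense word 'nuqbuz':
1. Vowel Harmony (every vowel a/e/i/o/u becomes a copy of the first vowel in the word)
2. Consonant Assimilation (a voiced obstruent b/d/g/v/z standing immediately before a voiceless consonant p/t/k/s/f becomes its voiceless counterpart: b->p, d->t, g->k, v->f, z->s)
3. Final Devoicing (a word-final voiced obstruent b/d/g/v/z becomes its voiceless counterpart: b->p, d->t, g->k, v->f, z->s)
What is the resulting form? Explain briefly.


Starting form: 'nuqbuz'
Rule 1: Vowel Harmony: all vowels already match. No change.
Rule 2: Consonant Assimilation: no voiced obstruent (b/d/g/v/z) stands immediately before a voiceless consonant (p/t/k/s/f). No change.
Rule 3: Final Devoicing: word-final voiced obstruent 'z' becomes voiceless 's'. 'nuqbuz' -> 'nuqbus'
Final form: 'nuqbus'

nuqbus


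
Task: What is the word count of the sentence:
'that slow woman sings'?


Split into words: that | slow | woman | sings = 4 words.

4


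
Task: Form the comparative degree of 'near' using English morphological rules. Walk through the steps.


Apply comparative formation (add -er): 'near' -> 'nearer'.

nearer


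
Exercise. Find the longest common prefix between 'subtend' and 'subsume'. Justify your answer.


Compare from the start: 3 characters match: 'sub'. Mismatch at position 4: 't' vs 's'.

sub


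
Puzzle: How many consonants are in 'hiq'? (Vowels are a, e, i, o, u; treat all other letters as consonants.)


Consonants in 'hiq': h, q = 2 consonants.

2


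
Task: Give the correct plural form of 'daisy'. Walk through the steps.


Apply rule: Change -y to -ies (consonant + y). 'daisy' becomes 'daisies'.

daisies


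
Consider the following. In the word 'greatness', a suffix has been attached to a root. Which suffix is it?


The word 'greatness' = 'great' (root) + '-ness' (suffix). The suffix is '-ness'.

ness


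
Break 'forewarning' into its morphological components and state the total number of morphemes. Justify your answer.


Step 1: Identify prefix: 'fore' (meaning: before/front)
Step 2: Identify root: 'warn'
Step 3: Identify suffix(es): 'ing'
Decomposition: fore- (prefix: before/front) + warn (root) + -ing (suffix: ongoing action)
Total morphemes: 3

3 morphemes (fore- (prefix: before/front) + warn (root) + -ing (suffix: ongoing action))


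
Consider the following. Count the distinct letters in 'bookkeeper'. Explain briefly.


Unique letters in 'bookkeeper': {b, e, k, o, p, r} = 6 distinct letters.

6


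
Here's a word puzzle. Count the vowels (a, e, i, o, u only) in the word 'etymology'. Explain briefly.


Vowels in 'etymology': e, o, o = 3 vowels.

3


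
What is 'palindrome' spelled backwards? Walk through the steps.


Reverse 'palindrome' character by character: 'emordnilap'.

emordnilap


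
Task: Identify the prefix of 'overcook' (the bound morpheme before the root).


The word 'overcook' = 'over' (prefix) + 'cook' (root). The prefix is 'over'.

over
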